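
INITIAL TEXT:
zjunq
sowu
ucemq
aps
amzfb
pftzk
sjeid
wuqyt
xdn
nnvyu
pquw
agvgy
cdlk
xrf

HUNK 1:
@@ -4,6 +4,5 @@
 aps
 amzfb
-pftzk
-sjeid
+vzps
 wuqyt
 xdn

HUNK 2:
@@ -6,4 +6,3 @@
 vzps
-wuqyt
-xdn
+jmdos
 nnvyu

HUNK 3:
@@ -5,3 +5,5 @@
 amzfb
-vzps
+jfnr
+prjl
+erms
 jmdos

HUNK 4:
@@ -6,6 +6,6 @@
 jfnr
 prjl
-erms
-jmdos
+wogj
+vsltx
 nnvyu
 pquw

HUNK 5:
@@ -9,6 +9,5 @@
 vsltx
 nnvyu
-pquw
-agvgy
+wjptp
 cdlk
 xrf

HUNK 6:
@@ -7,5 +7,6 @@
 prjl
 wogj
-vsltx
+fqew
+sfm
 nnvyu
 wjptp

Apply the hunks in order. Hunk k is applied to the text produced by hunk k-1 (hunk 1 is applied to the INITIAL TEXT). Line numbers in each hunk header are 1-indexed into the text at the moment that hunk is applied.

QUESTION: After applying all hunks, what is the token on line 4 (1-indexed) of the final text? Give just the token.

Answer: aps

Derivation:
Hunk 1: at line 4 remove [pftzk,sjeid] add [vzps] -> 13 lines: zjunq sowu ucemq aps amzfb vzps wuqyt xdn nnvyu pquw agvgy cdlk xrf
Hunk 2: at line 6 remove [wuqyt,xdn] add [jmdos] -> 12 lines: zjunq sowu ucemq aps amzfb vzps jmdos nnvyu pquw agvgy cdlk xrf
Hunk 3: at line 5 remove [vzps] add [jfnr,prjl,erms] -> 14 lines: zjunq sowu ucemq aps amzfb jfnr prjl erms jmdos nnvyu pquw agvgy cdlk xrf
Hunk 4: at line 6 remove [erms,jmdos] add [wogj,vsltx] -> 14 lines: zjunq sowu ucemq aps amzfb jfnr prjl wogj vsltx nnvyu pquw agvgy cdlk xrf
Hunk 5: at line 9 remove [pquw,agvgy] add [wjptp] -> 13 lines: zjunq sowu ucemq aps amzfb jfnr prjl wogj vsltx nnvyu wjptp cdlk xrf
Hunk 6: at line 7 remove [vsltx] add [fqew,sfm] -> 14 lines: zjunq sowu ucemq aps amzfb jfnr prjl wogj fqew sfm nnvyu wjptp cdlk xrf
Final line 4: aps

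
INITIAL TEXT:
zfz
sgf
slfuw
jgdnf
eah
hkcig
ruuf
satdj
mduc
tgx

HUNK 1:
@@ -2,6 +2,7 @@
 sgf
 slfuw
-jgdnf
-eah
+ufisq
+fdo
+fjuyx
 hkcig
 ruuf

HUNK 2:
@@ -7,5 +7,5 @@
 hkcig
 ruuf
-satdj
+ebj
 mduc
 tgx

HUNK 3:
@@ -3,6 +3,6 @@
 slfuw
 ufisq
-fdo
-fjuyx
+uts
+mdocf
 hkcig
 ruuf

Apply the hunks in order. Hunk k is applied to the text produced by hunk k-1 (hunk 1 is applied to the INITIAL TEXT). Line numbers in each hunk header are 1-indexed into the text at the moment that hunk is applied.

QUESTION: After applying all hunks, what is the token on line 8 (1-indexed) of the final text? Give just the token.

Hunk 1: at line 2 remove [jgdnf,eah] add [ufisq,fdo,fjuyx] -> 11 lines: zfz sgf slfuw ufisq fdo fjuyx hkcig ruuf satdj mduc tgx
Hunk 2: at line 7 remove [satdj] add [ebj] -> 11 lines: zfz sgf slfuw ufisq fdo fjuyx hkcig ruuf ebj mduc tgx
Hunk 3: at line 3 remove [fdo,fjuyx] add [uts,mdocf] -> 11 lines: zfz sgf slfuw ufisq uts mdocf hkcig ruuf ebj mduc tgx
Final line 8: ruuf

Answer: ruuf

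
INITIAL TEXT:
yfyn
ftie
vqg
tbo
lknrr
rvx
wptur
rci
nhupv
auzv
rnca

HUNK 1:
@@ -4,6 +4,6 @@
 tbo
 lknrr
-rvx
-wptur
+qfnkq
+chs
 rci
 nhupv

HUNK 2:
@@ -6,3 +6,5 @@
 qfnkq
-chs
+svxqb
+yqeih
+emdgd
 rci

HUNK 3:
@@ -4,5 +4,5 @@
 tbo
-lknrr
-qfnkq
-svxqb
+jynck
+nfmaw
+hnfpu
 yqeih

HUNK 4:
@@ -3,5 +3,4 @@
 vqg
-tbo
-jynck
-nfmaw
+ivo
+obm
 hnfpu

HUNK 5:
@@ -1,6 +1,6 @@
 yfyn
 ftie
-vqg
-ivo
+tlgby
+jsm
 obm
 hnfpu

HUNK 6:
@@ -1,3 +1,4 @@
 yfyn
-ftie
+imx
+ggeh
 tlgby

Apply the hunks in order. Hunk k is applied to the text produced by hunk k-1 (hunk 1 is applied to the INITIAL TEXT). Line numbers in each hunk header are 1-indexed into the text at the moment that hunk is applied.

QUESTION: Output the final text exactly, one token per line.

Answer: yfyn
imx
ggeh
tlgby
jsm
obm
hnfpu
yqeih
emdgd
rci
nhupv
auzv
rnca

Derivation:
Hunk 1: at line 4 remove [rvx,wptur] add [qfnkq,chs] -> 11 lines: yfyn ftie vqg tbo lknrr qfnkq chs rci nhupv auzv rnca
Hunk 2: at line 6 remove [chs] add [svxqb,yqeih,emdgd] -> 13 lines: yfyn ftie vqg tbo lknrr qfnkq svxqb yqeih emdgd rci nhupv auzv rnca
Hunk 3: at line 4 remove [lknrr,qfnkq,svxqb] add [jynck,nfmaw,hnfpu] -> 13 lines: yfyn ftie vqg tbo jynck nfmaw hnfpu yqeih emdgd rci nhupv auzv rnca
Hunk 4: at line 3 remove [tbo,jynck,nfmaw] add [ivo,obm] -> 12 lines: yfyn ftie vqg ivo obm hnfpu yqeih emdgd rci nhupv auzv rnca
Hunk 5: at line 1 remove [vqg,ivo] add [tlgby,jsm] -> 12 lines: yfyn ftie tlgby jsm obm hnfpu yqeih emdgd rci nhupv auzv rnca
Hunk 6: at line 1 remove [ftie] add [imx,ggeh] -> 13 lines: yfyn imx ggeh tlgby jsm obm hnfpu yqeih emdgd rci nhupv auzv rnca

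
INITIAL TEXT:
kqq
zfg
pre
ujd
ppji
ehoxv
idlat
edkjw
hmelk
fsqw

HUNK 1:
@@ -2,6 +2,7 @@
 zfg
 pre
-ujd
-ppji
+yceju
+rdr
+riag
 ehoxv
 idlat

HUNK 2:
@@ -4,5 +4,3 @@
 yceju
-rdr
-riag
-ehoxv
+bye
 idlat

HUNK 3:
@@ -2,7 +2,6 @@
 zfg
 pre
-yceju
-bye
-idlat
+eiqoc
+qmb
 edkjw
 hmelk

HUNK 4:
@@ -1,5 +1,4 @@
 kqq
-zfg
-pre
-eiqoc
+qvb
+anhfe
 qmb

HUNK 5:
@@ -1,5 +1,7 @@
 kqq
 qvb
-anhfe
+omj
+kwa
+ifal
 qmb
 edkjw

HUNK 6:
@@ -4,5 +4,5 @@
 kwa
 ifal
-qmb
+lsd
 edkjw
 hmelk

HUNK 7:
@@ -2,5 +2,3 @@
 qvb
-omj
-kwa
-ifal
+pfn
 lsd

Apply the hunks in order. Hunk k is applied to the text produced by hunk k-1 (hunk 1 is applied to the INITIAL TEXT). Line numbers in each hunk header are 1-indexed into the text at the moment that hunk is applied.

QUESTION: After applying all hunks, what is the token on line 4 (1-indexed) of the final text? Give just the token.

Hunk 1: at line 2 remove [ujd,ppji] add [yceju,rdr,riag] -> 11 lines: kqq zfg pre yceju rdr riag ehoxv idlat edkjw hmelk fsqw
Hunk 2: at line 4 remove [rdr,riag,ehoxv] add [bye] -> 9 lines: kqq zfg pre yceju bye idlat edkjw hmelk fsqw
Hunk 3: at line 2 remove [yceju,bye,idlat] add [eiqoc,qmb] -> 8 lines: kqq zfg pre eiqoc qmb edkjw hmelk fsqw
Hunk 4: at line 1 remove [zfg,pre,eiqoc] add [qvb,anhfe] -> 7 lines: kqq qvb anhfe qmb edkjw hmelk fsqw
Hunk 5: at line 1 remove [anhfe] add [omj,kwa,ifal] -> 9 lines: kqq qvb omj kwa ifal qmb edkjw hmelk fsqw
Hunk 6: at line 4 remove [qmb] add [lsd] -> 9 lines: kqq qvb omj kwa ifal lsd edkjw hmelk fsqw
Hunk 7: at line 2 remove [omj,kwa,ifal] add [pfn] -> 7 lines: kqq qvb pfn lsd edkjw hmelk fsqw
Final line 4: lsd

Answer: lsd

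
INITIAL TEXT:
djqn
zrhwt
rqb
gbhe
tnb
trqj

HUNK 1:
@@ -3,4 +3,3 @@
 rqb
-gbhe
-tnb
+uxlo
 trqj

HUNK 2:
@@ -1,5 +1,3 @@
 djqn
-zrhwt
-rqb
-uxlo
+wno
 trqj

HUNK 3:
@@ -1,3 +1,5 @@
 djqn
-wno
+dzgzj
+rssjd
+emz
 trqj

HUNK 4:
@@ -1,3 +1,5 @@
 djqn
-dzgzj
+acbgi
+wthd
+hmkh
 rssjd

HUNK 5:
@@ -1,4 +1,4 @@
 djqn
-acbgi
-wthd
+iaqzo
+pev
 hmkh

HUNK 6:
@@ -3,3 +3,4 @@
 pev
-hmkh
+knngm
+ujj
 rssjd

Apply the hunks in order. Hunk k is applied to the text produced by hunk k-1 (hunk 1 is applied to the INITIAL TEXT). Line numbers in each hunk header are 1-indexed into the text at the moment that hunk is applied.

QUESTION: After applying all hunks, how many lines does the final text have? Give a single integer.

Hunk 1: at line 3 remove [gbhe,tnb] add [uxlo] -> 5 lines: djqn zrhwt rqb uxlo trqj
Hunk 2: at line 1 remove [zrhwt,rqb,uxlo] add [wno] -> 3 lines: djqn wno trqj
Hunk 3: at line 1 remove [wno] add [dzgzj,rssjd,emz] -> 5 lines: djqn dzgzj rssjd emz trqj
Hunk 4: at line 1 remove [dzgzj] add [acbgi,wthd,hmkh] -> 7 lines: djqn acbgi wthd hmkh rssjd emz trqj
Hunk 5: at line 1 remove [acbgi,wthd] add [iaqzo,pev] -> 7 lines: djqn iaqzo pev hmkh rssjd emz trqj
Hunk 6: at line 3 remove [hmkh] add [knngm,ujj] -> 8 lines: djqn iaqzo pev knngm ujj rssjd emz trqj
Final line count: 8

Answer: 8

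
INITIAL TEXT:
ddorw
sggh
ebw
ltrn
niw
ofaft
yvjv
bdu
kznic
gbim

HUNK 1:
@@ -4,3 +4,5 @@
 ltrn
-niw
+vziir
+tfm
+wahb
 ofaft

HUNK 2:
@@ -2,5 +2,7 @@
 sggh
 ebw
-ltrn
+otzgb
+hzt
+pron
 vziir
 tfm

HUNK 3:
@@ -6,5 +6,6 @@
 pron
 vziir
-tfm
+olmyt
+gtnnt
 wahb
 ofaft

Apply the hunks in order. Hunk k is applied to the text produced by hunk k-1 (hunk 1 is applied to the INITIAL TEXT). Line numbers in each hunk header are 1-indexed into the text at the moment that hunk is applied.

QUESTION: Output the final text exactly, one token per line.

Answer: ddorw
sggh
ebw
otzgb
hzt
pron
vziir
olmyt
gtnnt
wahb
ofaft
yvjv
bdu
kznic
gbim

Derivation:
Hunk 1: at line 4 remove [niw] add [vziir,tfm,wahb] -> 12 lines: ddorw sggh ebw ltrn vziir tfm wahb ofaft yvjv bdu kznic gbim
Hunk 2: at line 2 remove [ltrn] add [otzgb,hzt,pron] -> 14 lines: ddorw sggh ebw otzgb hzt pron vziir tfm wahb ofaft yvjv bdu kznic gbim
Hunk 3: at line 6 remove [tfm] add [olmyt,gtnnt] -> 15 lines: ddorw sggh ebw otzgb hzt pron vziir olmyt gtnnt wahb ofaft yvjv bdu kznic gbim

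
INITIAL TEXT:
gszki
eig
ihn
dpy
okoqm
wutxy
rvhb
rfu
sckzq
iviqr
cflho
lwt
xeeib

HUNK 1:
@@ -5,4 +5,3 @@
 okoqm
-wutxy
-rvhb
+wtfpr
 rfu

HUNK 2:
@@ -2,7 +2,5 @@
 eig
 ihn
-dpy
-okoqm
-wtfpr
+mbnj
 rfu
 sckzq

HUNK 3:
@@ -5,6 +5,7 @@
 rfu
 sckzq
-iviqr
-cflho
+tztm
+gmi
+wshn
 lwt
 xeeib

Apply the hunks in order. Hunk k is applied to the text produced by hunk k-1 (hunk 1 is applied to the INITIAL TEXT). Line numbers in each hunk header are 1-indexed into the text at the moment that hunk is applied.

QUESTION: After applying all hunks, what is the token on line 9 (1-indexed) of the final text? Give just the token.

Hunk 1: at line 5 remove [wutxy,rvhb] add [wtfpr] -> 12 lines: gszki eig ihn dpy okoqm wtfpr rfu sckzq iviqr cflho lwt xeeib
Hunk 2: at line 2 remove [dpy,okoqm,wtfpr] add [mbnj] -> 10 lines: gszki eig ihn mbnj rfu sckzq iviqr cflho lwt xeeib
Hunk 3: at line 5 remove [iviqr,cflho] add [tztm,gmi,wshn] -> 11 lines: gszki eig ihn mbnj rfu sckzq tztm gmi wshn lwt xeeib
Final line 9: wshn

Answer: wshn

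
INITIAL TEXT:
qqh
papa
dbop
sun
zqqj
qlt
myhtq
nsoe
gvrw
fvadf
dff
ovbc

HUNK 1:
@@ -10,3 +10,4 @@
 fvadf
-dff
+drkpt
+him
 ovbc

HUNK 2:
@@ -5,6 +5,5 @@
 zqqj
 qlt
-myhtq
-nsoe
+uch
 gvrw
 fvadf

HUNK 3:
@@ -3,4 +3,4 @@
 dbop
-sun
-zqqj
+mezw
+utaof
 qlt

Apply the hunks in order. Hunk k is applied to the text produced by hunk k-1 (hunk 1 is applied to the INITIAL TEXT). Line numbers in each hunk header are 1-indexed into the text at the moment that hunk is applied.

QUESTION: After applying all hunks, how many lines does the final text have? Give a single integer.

Hunk 1: at line 10 remove [dff] add [drkpt,him] -> 13 lines: qqh papa dbop sun zqqj qlt myhtq nsoe gvrw fvadf drkpt him ovbc
Hunk 2: at line 5 remove [myhtq,nsoe] add [uch] -> 12 lines: qqh papa dbop sun zqqj qlt uch gvrw fvadf drkpt him ovbc
Hunk 3: at line 3 remove [sun,zqqj] add [mezw,utaof] -> 12 lines: qqh papa dbop mezw utaof qlt uch gvrw fvadf drkpt him ovbc
Final line count: 12

Answer: 12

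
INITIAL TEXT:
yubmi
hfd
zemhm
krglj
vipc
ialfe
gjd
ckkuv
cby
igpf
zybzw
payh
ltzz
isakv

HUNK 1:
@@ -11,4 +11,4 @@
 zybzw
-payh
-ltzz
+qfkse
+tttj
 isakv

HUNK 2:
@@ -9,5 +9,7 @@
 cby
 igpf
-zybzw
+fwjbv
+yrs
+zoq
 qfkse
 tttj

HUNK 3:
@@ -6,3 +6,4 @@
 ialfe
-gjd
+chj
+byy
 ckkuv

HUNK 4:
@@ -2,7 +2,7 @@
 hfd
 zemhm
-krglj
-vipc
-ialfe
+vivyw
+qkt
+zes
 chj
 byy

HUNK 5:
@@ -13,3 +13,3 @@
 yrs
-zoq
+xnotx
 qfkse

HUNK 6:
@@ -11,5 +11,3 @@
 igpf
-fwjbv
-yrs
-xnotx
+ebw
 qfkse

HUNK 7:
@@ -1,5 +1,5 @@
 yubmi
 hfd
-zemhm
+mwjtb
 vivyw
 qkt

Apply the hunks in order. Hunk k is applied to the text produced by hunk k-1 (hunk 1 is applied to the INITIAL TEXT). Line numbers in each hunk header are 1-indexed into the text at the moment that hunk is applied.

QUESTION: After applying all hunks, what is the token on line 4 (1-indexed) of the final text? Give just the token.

Hunk 1: at line 11 remove [payh,ltzz] add [qfkse,tttj] -> 14 lines: yubmi hfd zemhm krglj vipc ialfe gjd ckkuv cby igpf zybzw qfkse tttj isakv
Hunk 2: at line 9 remove [zybzw] add [fwjbv,yrs,zoq] -> 16 lines: yubmi hfd zemhm krglj vipc ialfe gjd ckkuv cby igpf fwjbv yrs zoq qfkse tttj isakv
Hunk 3: at line 6 remove [gjd] add [chj,byy] -> 17 lines: yubmi hfd zemhm krglj vipc ialfe chj byy ckkuv cby igpf fwjbv yrs zoq qfkse tttj isakv
Hunk 4: at line 2 remove [krglj,vipc,ialfe] add [vivyw,qkt,zes] -> 17 lines: yubmi hfd zemhm vivyw qkt zes chj byy ckkuv cby igpf fwjbv yrs zoq qfkse tttj isakv
Hunk 5: at line 13 remove [zoq] add [xnotx] -> 17 lines: yubmi hfd zemhm vivyw qkt zes chj byy ckkuv cby igpf fwjbv yrs xnotx qfkse tttj isakv
Hunk 6: at line 11 remove [fwjbv,yrs,xnotx] add [ebw] -> 15 lines: yubmi hfd zemhm vivyw qkt zes chj byy ckkuv cby igpf ebw qfkse tttj isakv
Hunk 7: at line 1 remove [zemhm] add [mwjtb] -> 15 lines: yubmi hfd mwjtb vivyw qkt zes chj byy ckkuv cby igpf ebw qfkse tttj isakv
Final line 4: vivyw

Answer: vivyw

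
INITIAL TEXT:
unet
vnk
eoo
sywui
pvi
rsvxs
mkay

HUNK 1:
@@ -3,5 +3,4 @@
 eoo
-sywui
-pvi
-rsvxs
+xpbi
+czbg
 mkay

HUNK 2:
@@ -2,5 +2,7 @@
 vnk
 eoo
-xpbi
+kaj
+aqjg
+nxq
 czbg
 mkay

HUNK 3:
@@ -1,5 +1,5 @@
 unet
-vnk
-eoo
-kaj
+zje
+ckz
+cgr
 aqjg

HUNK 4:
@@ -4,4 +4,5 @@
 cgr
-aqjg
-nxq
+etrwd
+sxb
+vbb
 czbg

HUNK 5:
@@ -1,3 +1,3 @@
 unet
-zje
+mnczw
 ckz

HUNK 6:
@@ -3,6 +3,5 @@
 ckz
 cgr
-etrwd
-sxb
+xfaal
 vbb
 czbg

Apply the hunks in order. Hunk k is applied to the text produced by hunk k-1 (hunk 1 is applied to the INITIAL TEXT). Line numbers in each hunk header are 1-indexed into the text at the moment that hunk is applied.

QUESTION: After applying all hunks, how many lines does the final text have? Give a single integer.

Answer: 8

Derivation:
Hunk 1: at line 3 remove [sywui,pvi,rsvxs] add [xpbi,czbg] -> 6 lines: unet vnk eoo xpbi czbg mkay
Hunk 2: at line 2 remove [xpbi] add [kaj,aqjg,nxq] -> 8 lines: unet vnk eoo kaj aqjg nxq czbg mkay
Hunk 3: at line 1 remove [vnk,eoo,kaj] add [zje,ckz,cgr] -> 8 lines: unet zje ckz cgr aqjg nxq czbg mkay
Hunk 4: at line 4 remove [aqjg,nxq] add [etrwd,sxb,vbb] -> 9 lines: unet zje ckz cgr etrwd sxb vbb czbg mkay
Hunk 5: at line 1 remove [zje] add [mnczw] -> 9 lines: unet mnczw ckz cgr etrwd sxb vbb czbg mkay
Hunk 6: at line 3 remove [etrwd,sxb] add [xfaal] -> 8 lines: unet mnczw ckz cgr xfaal vbb czbg mkay
Final line count: 8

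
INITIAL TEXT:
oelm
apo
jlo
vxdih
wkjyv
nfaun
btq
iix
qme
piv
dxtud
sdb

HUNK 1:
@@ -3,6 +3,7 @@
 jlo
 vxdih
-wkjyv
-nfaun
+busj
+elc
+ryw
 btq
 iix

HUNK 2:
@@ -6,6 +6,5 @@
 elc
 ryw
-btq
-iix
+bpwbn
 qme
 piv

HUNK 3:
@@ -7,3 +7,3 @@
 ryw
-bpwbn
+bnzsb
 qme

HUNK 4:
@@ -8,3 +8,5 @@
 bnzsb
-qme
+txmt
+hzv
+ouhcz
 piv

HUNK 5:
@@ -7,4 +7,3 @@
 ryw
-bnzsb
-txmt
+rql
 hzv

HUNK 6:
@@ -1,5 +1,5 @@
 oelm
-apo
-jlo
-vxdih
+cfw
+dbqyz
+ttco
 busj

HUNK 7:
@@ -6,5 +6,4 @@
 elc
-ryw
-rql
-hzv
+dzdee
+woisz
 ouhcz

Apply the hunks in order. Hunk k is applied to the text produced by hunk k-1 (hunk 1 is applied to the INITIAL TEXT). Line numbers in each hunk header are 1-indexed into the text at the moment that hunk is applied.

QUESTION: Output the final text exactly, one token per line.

Answer: oelm
cfw
dbqyz
ttco
busj
elc
dzdee
woisz
ouhcz
piv
dxtud
sdb

Derivation:
Hunk 1: at line 3 remove [wkjyv,nfaun] add [busj,elc,ryw] -> 13 lines: oelm apo jlo vxdih busj elc ryw btq iix qme piv dxtud sdb
Hunk 2: at line 6 remove [btq,iix] add [bpwbn] -> 12 lines: oelm apo jlo vxdih busj elc ryw bpwbn qme piv dxtud sdb
Hunk 3: at line 7 remove [bpwbn] add [bnzsb] -> 12 lines: oelm apo jlo vxdih busj elc ryw bnzsb qme piv dxtud sdb
Hunk 4: at line 8 remove [qme] add [txmt,hzv,ouhcz] -> 14 lines: oelm apo jlo vxdih busj elc ryw bnzsb txmt hzv ouhcz piv dxtud sdb
Hunk 5: at line 7 remove [bnzsb,txmt] add [rql] -> 13 lines: oelm apo jlo vxdih busj elc ryw rql hzv ouhcz piv dxtud sdb
Hunk 6: at line 1 remove [apo,jlo,vxdih] add [cfw,dbqyz,ttco] -> 13 lines: oelm cfw dbqyz ttco busj elc ryw rql hzv ouhcz piv dxtud sdb
Hunk 7: at line 6 remove [ryw,rql,hzv] add [dzdee,woisz] -> 12 lines: oelm cfw dbqyz ttco busj elc dzdee woisz ouhcz piv dxtud sdb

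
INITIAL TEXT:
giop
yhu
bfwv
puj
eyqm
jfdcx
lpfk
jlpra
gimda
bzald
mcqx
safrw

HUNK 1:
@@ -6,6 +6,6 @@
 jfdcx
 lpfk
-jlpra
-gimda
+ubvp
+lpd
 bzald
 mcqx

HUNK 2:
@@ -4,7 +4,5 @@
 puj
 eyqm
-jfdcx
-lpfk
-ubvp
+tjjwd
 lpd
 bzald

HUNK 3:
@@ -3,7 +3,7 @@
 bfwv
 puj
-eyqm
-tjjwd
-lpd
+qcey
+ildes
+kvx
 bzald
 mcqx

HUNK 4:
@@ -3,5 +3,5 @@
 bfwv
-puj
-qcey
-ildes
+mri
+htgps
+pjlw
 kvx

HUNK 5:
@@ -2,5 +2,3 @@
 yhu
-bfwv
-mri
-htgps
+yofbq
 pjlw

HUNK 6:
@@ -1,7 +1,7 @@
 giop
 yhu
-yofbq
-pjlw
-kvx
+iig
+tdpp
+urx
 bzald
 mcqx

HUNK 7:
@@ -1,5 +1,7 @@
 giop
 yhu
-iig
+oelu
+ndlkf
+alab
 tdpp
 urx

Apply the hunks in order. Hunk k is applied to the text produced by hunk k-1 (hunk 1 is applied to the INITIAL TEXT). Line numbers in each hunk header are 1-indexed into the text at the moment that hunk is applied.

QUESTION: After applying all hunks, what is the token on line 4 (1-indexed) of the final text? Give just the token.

Answer: ndlkf

Derivation:
Hunk 1: at line 6 remove [jlpra,gimda] add [ubvp,lpd] -> 12 lines: giop yhu bfwv puj eyqm jfdcx lpfk ubvp lpd bzald mcqx safrw
Hunk 2: at line 4 remove [jfdcx,lpfk,ubvp] add [tjjwd] -> 10 lines: giop yhu bfwv puj eyqm tjjwd lpd bzald mcqx safrw
Hunk 3: at line 3 remove [eyqm,tjjwd,lpd] add [qcey,ildes,kvx] -> 10 lines: giop yhu bfwv puj qcey ildes kvx bzald mcqx safrw
Hunk 4: at line 3 remove [puj,qcey,ildes] add [mri,htgps,pjlw] -> 10 lines: giop yhu bfwv mri htgps pjlw kvx bzald mcqx safrw
Hunk 5: at line 2 remove [bfwv,mri,htgps] add [yofbq] -> 8 lines: giop yhu yofbq pjlw kvx bzald mcqx safrw
Hunk 6: at line 1 remove [yofbq,pjlw,kvx] add [iig,tdpp,urx] -> 8 lines: giop yhu iig tdpp urx bzald mcqx safrw
Hunk 7: at line 1 remove [iig] add [oelu,ndlkf,alab] -> 10 lines: giop yhu oelu ndlkf alab tdpp urx bzald mcqx safrw
Final line 4: ndlkf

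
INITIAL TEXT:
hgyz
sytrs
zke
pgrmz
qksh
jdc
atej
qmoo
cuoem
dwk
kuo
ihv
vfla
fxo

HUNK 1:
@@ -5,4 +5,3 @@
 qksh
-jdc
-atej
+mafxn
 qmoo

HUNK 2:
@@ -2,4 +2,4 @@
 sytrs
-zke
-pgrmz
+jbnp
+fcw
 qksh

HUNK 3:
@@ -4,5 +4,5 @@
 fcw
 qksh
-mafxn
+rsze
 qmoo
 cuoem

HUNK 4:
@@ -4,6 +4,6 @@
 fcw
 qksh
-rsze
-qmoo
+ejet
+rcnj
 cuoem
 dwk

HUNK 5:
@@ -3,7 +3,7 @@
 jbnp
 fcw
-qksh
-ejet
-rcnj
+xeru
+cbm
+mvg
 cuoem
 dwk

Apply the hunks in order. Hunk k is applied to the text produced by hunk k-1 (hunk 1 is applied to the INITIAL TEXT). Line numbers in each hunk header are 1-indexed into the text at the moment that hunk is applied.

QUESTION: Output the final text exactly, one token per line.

Hunk 1: at line 5 remove [jdc,atej] add [mafxn] -> 13 lines: hgyz sytrs zke pgrmz qksh mafxn qmoo cuoem dwk kuo ihv vfla fxo
Hunk 2: at line 2 remove [zke,pgrmz] add [jbnp,fcw] -> 13 lines: hgyz sytrs jbnp fcw qksh mafxn qmoo cuoem dwk kuo ihv vfla fxo
Hunk 3: at line 4 remove [mafxn] add [rsze] -> 13 lines: hgyz sytrs jbnp fcw qksh rsze qmoo cuoem dwk kuo ihv vfla fxo
Hunk 4: at line 4 remove [rsze,qmoo] add [ejet,rcnj] -> 13 lines: hgyz sytrs jbnp fcw qksh ejet rcnj cuoem dwk kuo ihv vfla fxo
Hunk 5: at line 3 remove [qksh,ejet,rcnj] add [xeru,cbm,mvg] -> 13 lines: hgyz sytrs jbnp fcw xeru cbm mvg cuoem dwk kuo ihv vfla fxo

Answer: hgyz
sytrs
jbnp
fcw
xeru
cbm
mvg
cuoem
dwk
kuo
ihv
vfla
fxo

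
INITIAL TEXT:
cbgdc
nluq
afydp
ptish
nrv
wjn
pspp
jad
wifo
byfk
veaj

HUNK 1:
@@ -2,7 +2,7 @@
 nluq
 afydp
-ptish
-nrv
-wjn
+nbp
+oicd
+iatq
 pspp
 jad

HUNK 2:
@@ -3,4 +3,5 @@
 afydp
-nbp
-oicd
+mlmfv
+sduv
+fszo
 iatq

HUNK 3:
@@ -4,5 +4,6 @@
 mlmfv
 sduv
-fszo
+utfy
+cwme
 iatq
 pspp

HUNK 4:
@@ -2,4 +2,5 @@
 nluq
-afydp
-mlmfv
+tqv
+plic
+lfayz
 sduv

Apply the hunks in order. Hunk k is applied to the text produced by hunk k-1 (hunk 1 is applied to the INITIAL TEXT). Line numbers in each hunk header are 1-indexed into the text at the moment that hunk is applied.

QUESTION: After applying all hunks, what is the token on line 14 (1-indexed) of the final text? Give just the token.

Hunk 1: at line 2 remove [ptish,nrv,wjn] add [nbp,oicd,iatq] -> 11 lines: cbgdc nluq afydp nbp oicd iatq pspp jad wifo byfk veaj
Hunk 2: at line 3 remove [nbp,oicd] add [mlmfv,sduv,fszo] -> 12 lines: cbgdc nluq afydp mlmfv sduv fszo iatq pspp jad wifo byfk veaj
Hunk 3: at line 4 remove [fszo] add [utfy,cwme] -> 13 lines: cbgdc nluq afydp mlmfv sduv utfy cwme iatq pspp jad wifo byfk veaj
Hunk 4: at line 2 remove [afydp,mlmfv] add [tqv,plic,lfayz] -> 14 lines: cbgdc nluq tqv plic lfayz sduv utfy cwme iatq pspp jad wifo byfk veaj
Final line 14: veaj

Answer: veaj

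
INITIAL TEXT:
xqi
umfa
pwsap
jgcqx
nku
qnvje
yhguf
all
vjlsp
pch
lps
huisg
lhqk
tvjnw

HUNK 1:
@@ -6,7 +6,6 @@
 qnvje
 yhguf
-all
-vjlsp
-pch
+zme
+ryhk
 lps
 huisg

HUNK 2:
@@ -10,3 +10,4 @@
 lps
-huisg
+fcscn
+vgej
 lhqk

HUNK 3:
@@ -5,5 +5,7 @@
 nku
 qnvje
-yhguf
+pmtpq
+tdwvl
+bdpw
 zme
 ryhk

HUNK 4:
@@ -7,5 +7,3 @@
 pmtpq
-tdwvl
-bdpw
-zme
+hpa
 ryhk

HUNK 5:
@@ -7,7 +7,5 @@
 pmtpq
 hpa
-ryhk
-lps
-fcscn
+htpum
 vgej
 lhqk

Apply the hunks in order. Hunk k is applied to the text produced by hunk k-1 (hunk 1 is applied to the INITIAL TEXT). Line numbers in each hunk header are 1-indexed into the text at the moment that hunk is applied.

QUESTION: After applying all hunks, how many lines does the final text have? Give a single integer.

Hunk 1: at line 6 remove [all,vjlsp,pch] add [zme,ryhk] -> 13 lines: xqi umfa pwsap jgcqx nku qnvje yhguf zme ryhk lps huisg lhqk tvjnw
Hunk 2: at line 10 remove [huisg] add [fcscn,vgej] -> 14 lines: xqi umfa pwsap jgcqx nku qnvje yhguf zme ryhk lps fcscn vgej lhqk tvjnw
Hunk 3: at line 5 remove [yhguf] add [pmtpq,tdwvl,bdpw] -> 16 lines: xqi umfa pwsap jgcqx nku qnvje pmtpq tdwvl bdpw zme ryhk lps fcscn vgej lhqk tvjnw
Hunk 4: at line 7 remove [tdwvl,bdpw,zme] add [hpa] -> 14 lines: xqi umfa pwsap jgcqx nku qnvje pmtpq hpa ryhk lps fcscn vgej lhqk tvjnw
Hunk 5: at line 7 remove [ryhk,lps,fcscn] add [htpum] -> 12 lines: xqi umfa pwsap jgcqx nku qnvje pmtpq hpa htpum vgej lhqk tvjnw
Final line count: 12

Answer: 12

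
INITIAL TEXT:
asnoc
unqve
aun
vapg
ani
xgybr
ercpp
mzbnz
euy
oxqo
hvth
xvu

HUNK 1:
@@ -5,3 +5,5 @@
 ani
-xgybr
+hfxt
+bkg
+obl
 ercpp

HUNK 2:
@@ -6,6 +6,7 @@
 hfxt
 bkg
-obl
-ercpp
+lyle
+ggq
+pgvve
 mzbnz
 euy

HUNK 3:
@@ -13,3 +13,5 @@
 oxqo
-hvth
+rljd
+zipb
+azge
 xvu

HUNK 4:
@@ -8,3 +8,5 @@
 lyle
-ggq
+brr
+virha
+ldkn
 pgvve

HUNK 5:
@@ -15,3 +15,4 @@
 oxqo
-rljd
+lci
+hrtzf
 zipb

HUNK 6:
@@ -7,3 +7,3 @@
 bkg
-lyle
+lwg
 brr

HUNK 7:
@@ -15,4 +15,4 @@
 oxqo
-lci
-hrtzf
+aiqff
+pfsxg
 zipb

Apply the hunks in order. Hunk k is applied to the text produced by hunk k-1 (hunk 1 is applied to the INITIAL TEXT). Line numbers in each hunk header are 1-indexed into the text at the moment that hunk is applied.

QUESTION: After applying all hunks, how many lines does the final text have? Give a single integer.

Answer: 20

Derivation:
Hunk 1: at line 5 remove [xgybr] add [hfxt,bkg,obl] -> 14 lines: asnoc unqve aun vapg ani hfxt bkg obl ercpp mzbnz euy oxqo hvth xvu
Hunk 2: at line 6 remove [obl,ercpp] add [lyle,ggq,pgvve] -> 15 lines: asnoc unqve aun vapg ani hfxt bkg lyle ggq pgvve mzbnz euy oxqo hvth xvu
Hunk 3: at line 13 remove [hvth] add [rljd,zipb,azge] -> 17 lines: asnoc unqve aun vapg ani hfxt bkg lyle ggq pgvve mzbnz euy oxqo rljd zipb azge xvu
Hunk 4: at line 8 remove [ggq] add [brr,virha,ldkn] -> 19 lines: asnoc unqve aun vapg ani hfxt bkg lyle brr virha ldkn pgvve mzbnz euy oxqo rljd zipb azge xvu
Hunk 5: at line 15 remove [rljd] add [lci,hrtzf] -> 20 lines: asnoc unqve aun vapg ani hfxt bkg lyle brr virha ldkn pgvve mzbnz euy oxqo lci hrtzf zipb azge xvu
Hunk 6: at line 7 remove [lyle] add [lwg] -> 20 lines: asnoc unqve aun vapg ani hfxt bkg lwg brr virha ldkn pgvve mzbnz euy oxqo lci hrtzf zipb azge xvu
Hunk 7: at line 15 remove [lci,hrtzf] add [aiqff,pfsxg] -> 20 lines: asnoc unqve aun vapg ani hfxt bkg lwg brr virha ldkn pgvve mzbnz euy oxqo aiqff pfsxg zipb azge xvu
Final line count: 20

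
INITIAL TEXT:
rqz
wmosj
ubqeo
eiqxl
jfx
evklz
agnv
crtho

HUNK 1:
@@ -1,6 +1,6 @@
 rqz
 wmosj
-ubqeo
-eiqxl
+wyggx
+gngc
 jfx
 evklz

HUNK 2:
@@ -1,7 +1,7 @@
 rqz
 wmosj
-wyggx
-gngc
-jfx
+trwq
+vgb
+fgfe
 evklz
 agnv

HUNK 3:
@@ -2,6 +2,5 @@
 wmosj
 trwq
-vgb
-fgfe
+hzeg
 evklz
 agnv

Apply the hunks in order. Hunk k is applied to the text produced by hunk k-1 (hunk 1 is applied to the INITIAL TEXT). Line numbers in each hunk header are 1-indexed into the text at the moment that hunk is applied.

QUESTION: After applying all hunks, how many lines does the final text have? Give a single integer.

Hunk 1: at line 1 remove [ubqeo,eiqxl] add [wyggx,gngc] -> 8 lines: rqz wmosj wyggx gngc jfx evklz agnv crtho
Hunk 2: at line 1 remove [wyggx,gngc,jfx] add [trwq,vgb,fgfe] -> 8 lines: rqz wmosj trwq vgb fgfe evklz agnv crtho
Hunk 3: at line 2 remove [vgb,fgfe] add [hzeg] -> 7 lines: rqz wmosj trwq hzeg evklz agnv crtho
Final line count: 7

Answer: 7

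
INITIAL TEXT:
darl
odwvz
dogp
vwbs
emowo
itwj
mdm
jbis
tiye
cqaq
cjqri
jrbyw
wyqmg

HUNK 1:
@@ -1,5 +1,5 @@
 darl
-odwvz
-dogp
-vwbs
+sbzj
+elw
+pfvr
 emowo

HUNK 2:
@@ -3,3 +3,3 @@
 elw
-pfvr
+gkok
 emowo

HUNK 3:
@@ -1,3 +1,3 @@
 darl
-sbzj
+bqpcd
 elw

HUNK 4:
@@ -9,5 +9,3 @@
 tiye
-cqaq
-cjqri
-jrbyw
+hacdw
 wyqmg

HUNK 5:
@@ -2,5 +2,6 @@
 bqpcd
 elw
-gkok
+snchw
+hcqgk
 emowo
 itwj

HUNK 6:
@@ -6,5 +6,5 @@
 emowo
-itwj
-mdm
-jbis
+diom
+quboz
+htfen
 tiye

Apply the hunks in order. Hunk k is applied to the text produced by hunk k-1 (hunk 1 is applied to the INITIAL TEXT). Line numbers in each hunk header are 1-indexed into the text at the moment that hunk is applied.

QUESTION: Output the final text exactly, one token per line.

Hunk 1: at line 1 remove [odwvz,dogp,vwbs] add [sbzj,elw,pfvr] -> 13 lines: darl sbzj elw pfvr emowo itwj mdm jbis tiye cqaq cjqri jrbyw wyqmg
Hunk 2: at line 3 remove [pfvr] add [gkok] -> 13 lines: darl sbzj elw gkok emowo itwj mdm jbis tiye cqaq cjqri jrbyw wyqmg
Hunk 3: at line 1 remove [sbzj] add [bqpcd] -> 13 lines: darl bqpcd elw gkok emowo itwj mdm jbis tiye cqaq cjqri jrbyw wyqmg
Hunk 4: at line 9 remove [cqaq,cjqri,jrbyw] add [hacdw] -> 11 lines: darl bqpcd elw gkok emowo itwj mdm jbis tiye hacdw wyqmg
Hunk 5: at line 2 remove [gkok] add [snchw,hcqgk] -> 12 lines: darl bqpcd elw snchw hcqgk emowo itwj mdm jbis tiye hacdw wyqmg
Hunk 6: at line 6 remove [itwj,mdm,jbis] add [diom,quboz,htfen] -> 12 lines: darl bqpcd elw snchw hcqgk emowo diom quboz htfen tiye hacdw wyqmg

Answer: darl
bqpcd
elw
snchw
hcqgk
emowo
diom
quboz
htfen
tiye
hacdw
wyqmg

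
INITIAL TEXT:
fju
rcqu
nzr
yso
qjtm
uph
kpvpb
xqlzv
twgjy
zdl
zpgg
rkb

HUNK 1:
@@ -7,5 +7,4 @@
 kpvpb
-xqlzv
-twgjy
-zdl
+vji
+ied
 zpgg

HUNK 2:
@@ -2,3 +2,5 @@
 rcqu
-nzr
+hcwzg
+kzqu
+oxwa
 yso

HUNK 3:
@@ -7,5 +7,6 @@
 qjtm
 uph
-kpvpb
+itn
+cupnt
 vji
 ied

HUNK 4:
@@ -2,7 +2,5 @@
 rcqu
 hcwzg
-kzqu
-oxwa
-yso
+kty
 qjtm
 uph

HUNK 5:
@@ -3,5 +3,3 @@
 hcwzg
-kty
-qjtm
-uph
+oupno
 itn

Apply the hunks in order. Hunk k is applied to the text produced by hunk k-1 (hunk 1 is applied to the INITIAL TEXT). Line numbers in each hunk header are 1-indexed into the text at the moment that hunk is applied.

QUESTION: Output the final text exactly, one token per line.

Answer: fju
rcqu
hcwzg
oupno
itn
cupnt
vji
ied
zpgg
rkb

Derivation:
Hunk 1: at line 7 remove [xqlzv,twgjy,zdl] add [vji,ied] -> 11 lines: fju rcqu nzr yso qjtm uph kpvpb vji ied zpgg rkb
Hunk 2: at line 2 remove [nzr] add [hcwzg,kzqu,oxwa] -> 13 lines: fju rcqu hcwzg kzqu oxwa yso qjtm uph kpvpb vji ied zpgg rkb
Hunk 3: at line 7 remove [kpvpb] add [itn,cupnt] -> 14 lines: fju rcqu hcwzg kzqu oxwa yso qjtm uph itn cupnt vji ied zpgg rkb
Hunk 4: at line 2 remove [kzqu,oxwa,yso] add [kty] -> 12 lines: fju rcqu hcwzg kty qjtm uph itn cupnt vji ied zpgg rkb
Hunk 5: at line 3 remove [kty,qjtm,uph] add [oupno] -> 10 lines: fju rcqu hcwzg oupno itn cupnt vji ied zpgg rkb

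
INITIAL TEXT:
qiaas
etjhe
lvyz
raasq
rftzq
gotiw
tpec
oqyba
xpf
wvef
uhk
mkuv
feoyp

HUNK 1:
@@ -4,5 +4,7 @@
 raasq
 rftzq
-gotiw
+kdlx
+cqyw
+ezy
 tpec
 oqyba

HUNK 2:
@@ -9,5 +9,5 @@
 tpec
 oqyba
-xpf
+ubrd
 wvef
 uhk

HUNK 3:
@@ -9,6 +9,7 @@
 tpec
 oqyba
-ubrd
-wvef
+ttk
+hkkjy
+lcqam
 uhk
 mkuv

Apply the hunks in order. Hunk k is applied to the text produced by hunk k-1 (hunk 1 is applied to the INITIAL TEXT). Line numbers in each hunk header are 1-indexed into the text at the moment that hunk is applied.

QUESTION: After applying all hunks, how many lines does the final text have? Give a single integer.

Answer: 16

Derivation:
Hunk 1: at line 4 remove [gotiw] add [kdlx,cqyw,ezy] -> 15 lines: qiaas etjhe lvyz raasq rftzq kdlx cqyw ezy tpec oqyba xpf wvef uhk mkuv feoyp
Hunk 2: at line 9 remove [xpf] add [ubrd] -> 15 lines: qiaas etjhe lvyz raasq rftzq kdlx cqyw ezy tpec oqyba ubrd wvef uhk mkuv feoyp
Hunk 3: at line 9 remove [ubrd,wvef] add [ttk,hkkjy,lcqam] -> 16 lines: qiaas etjhe lvyz raasq rftzq kdlx cqyw ezy tpec oqyba ttk hkkjy lcqam uhk mkuv feoyp
Final line count: 16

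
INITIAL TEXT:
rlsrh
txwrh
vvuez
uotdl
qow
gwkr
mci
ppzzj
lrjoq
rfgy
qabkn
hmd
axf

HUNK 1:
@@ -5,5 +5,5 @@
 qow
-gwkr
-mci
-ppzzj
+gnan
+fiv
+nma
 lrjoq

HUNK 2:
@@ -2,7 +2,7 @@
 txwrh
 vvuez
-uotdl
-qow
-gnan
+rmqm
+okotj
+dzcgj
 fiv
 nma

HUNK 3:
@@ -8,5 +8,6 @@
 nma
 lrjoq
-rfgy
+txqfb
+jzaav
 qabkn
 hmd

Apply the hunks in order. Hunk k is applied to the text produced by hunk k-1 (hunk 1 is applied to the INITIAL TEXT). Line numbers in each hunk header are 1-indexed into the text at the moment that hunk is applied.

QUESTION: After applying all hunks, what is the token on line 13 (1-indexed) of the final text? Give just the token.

Answer: hmd

Derivation:
Hunk 1: at line 5 remove [gwkr,mci,ppzzj] add [gnan,fiv,nma] -> 13 lines: rlsrh txwrh vvuez uotdl qow gnan fiv nma lrjoq rfgy qabkn hmd axf
Hunk 2: at line 2 remove [uotdl,qow,gnan] add [rmqm,okotj,dzcgj] -> 13 lines: rlsrh txwrh vvuez rmqm okotj dzcgj fiv nma lrjoq rfgy qabkn hmd axf
Hunk 3: at line 8 remove [rfgy] add [txqfb,jzaav] -> 14 lines: rlsrh txwrh vvuez rmqm okotj dzcgj fiv nma lrjoq txqfb jzaav qabkn hmd axf
Final line 13: hmd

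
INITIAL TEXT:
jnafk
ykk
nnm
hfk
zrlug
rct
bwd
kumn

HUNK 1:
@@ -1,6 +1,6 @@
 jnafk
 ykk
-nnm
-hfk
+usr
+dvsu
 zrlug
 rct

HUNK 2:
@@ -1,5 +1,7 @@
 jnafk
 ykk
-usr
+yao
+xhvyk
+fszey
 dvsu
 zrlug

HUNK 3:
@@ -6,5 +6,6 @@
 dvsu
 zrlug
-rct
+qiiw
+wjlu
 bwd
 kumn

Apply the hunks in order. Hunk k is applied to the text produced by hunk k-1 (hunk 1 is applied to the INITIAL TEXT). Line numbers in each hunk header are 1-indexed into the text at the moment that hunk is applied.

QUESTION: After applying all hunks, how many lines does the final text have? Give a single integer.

Answer: 11

Derivation:
Hunk 1: at line 1 remove [nnm,hfk] add [usr,dvsu] -> 8 lines: jnafk ykk usr dvsu zrlug rct bwd kumn
Hunk 2: at line 1 remove [usr] add [yao,xhvyk,fszey] -> 10 lines: jnafk ykk yao xhvyk fszey dvsu zrlug rct bwd kumn
Hunk 3: at line 6 remove [rct] add [qiiw,wjlu] -> 11 lines: jnafk ykk yao xhvyk fszey dvsu zrlug qiiw wjlu bwd kumn
Final line count: 11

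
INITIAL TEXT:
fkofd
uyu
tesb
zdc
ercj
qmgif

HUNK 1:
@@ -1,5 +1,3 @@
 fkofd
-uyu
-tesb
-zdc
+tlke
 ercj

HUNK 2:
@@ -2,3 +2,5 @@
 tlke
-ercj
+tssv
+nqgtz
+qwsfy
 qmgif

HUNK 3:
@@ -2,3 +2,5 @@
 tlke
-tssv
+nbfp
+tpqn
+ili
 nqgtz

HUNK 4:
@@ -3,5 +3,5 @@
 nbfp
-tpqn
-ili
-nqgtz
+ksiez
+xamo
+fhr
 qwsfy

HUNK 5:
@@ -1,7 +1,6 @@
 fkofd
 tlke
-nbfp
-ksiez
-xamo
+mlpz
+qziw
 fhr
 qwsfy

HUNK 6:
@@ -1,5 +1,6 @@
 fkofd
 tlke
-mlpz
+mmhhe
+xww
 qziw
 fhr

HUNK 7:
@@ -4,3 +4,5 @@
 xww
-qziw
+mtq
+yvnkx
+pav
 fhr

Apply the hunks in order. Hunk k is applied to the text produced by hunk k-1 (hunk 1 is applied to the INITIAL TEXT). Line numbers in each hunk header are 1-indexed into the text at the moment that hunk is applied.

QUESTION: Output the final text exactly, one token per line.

Hunk 1: at line 1 remove [uyu,tesb,zdc] add [tlke] -> 4 lines: fkofd tlke ercj qmgif
Hunk 2: at line 2 remove [ercj] add [tssv,nqgtz,qwsfy] -> 6 lines: fkofd tlke tssv nqgtz qwsfy qmgif
Hunk 3: at line 2 remove [tssv] add [nbfp,tpqn,ili] -> 8 lines: fkofd tlke nbfp tpqn ili nqgtz qwsfy qmgif
Hunk 4: at line 3 remove [tpqn,ili,nqgtz] add [ksiez,xamo,fhr] -> 8 lines: fkofd tlke nbfp ksiez xamo fhr qwsfy qmgif
Hunk 5: at line 1 remove [nbfp,ksiez,xamo] add [mlpz,qziw] -> 7 lines: fkofd tlke mlpz qziw fhr qwsfy qmgif
Hunk 6: at line 1 remove [mlpz] add [mmhhe,xww] -> 8 lines: fkofd tlke mmhhe xww qziw fhr qwsfy qmgif
Hunk 7: at line 4 remove [qziw] add [mtq,yvnkx,pav] -> 10 lines: fkofd tlke mmhhe xww mtq yvnkx pav fhr qwsfy qmgif

Answer: fkofd
tlke
mmhhe
xww
mtq
yvnkx
pav
fhr
qwsfy
qmgif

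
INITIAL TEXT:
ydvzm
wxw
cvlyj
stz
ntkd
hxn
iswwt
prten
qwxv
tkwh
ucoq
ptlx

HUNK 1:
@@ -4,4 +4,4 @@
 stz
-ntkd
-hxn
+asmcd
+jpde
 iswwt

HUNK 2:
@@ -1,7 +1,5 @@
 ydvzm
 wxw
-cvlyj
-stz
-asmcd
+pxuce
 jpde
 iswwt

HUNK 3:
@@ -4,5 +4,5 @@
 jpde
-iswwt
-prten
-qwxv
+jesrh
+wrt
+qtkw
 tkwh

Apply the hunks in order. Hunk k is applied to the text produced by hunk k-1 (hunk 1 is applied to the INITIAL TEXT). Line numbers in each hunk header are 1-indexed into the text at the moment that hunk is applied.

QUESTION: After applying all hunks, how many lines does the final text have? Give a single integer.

Hunk 1: at line 4 remove [ntkd,hxn] add [asmcd,jpde] -> 12 lines: ydvzm wxw cvlyj stz asmcd jpde iswwt prten qwxv tkwh ucoq ptlx
Hunk 2: at line 1 remove [cvlyj,stz,asmcd] add [pxuce] -> 10 lines: ydvzm wxw pxuce jpde iswwt prten qwxv tkwh ucoq ptlx
Hunk 3: at line 4 remove [iswwt,prten,qwxv] add [jesrh,wrt,qtkw] -> 10 lines: ydvzm wxw pxuce jpde jesrh wrt qtkw tkwh ucoq ptlx
Final line count: 10

Answer: 10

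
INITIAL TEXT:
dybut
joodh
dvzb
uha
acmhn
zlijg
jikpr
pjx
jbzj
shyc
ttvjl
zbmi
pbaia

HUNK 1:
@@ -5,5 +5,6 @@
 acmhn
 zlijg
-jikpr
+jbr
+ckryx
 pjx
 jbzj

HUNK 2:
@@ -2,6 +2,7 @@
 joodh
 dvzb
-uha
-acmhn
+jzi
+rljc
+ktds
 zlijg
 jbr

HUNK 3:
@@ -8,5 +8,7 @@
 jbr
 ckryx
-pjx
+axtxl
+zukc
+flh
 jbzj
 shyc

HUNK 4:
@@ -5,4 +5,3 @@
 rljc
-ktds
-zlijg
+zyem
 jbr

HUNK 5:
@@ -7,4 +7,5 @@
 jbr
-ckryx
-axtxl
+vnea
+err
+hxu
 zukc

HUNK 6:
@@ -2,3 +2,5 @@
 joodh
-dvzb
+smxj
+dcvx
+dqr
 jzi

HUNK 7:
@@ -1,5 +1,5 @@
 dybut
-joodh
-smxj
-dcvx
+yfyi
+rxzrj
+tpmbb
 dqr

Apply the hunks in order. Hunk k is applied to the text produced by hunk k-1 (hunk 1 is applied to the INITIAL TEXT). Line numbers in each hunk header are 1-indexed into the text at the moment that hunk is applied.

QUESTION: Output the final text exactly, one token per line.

Hunk 1: at line 5 remove [jikpr] add [jbr,ckryx] -> 14 lines: dybut joodh dvzb uha acmhn zlijg jbr ckryx pjx jbzj shyc ttvjl zbmi pbaia
Hunk 2: at line 2 remove [uha,acmhn] add [jzi,rljc,ktds] -> 15 lines: dybut joodh dvzb jzi rljc ktds zlijg jbr ckryx pjx jbzj shyc ttvjl zbmi pbaia
Hunk 3: at line 8 remove [pjx] add [axtxl,zukc,flh] -> 17 lines: dybut joodh dvzb jzi rljc ktds zlijg jbr ckryx axtxl zukc flh jbzj shyc ttvjl zbmi pbaia
Hunk 4: at line 5 remove [ktds,zlijg] add [zyem] -> 16 lines: dybut joodh dvzb jzi rljc zyem jbr ckryx axtxl zukc flh jbzj shyc ttvjl zbmi pbaia
Hunk 5: at line 7 remove [ckryx,axtxl] add [vnea,err,hxu] -> 17 lines: dybut joodh dvzb jzi rljc zyem jbr vnea err hxu zukc flh jbzj shyc ttvjl zbmi pbaia
Hunk 6: at line 2 remove [dvzb] add [smxj,dcvx,dqr] -> 19 lines: dybut joodh smxj dcvx dqr jzi rljc zyem jbr vnea err hxu zukc flh jbzj shyc ttvjl zbmi pbaia
Hunk 7: at line 1 remove [joodh,smxj,dcvx] add [yfyi,rxzrj,tpmbb] -> 19 lines: dybut yfyi rxzrj tpmbb dqr jzi rljc zyem jbr vnea err hxu zukc flh jbzj shyc ttvjl zbmi pbaia

Answer: dybut
yfyi
rxzrj
tpmbb
dqr
jzi
rljc
zyem
jbr
vnea
err
hxu
zukc
flh
jbzj
shyc
ttvjl
zbmi
pbaia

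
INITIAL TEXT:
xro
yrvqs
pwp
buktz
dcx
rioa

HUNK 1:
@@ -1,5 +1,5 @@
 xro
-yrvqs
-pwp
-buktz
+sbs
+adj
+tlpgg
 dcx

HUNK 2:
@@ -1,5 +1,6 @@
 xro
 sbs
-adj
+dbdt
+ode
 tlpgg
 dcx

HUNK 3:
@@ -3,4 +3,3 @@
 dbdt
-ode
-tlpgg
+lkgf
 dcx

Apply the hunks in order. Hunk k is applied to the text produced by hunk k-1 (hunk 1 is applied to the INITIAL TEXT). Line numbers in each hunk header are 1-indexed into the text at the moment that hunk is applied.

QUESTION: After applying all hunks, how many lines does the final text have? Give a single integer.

Answer: 6

Derivation:
Hunk 1: at line 1 remove [yrvqs,pwp,buktz] add [sbs,adj,tlpgg] -> 6 lines: xro sbs adj tlpgg dcx rioa
Hunk 2: at line 1 remove [adj] add [dbdt,ode] -> 7 lines: xro sbs dbdt ode tlpgg dcx rioa
Hunk 3: at line 3 remove [ode,tlpgg] add [lkgf] -> 6 lines: xro sbs dbdt lkgf dcx rioa
Final line count: 6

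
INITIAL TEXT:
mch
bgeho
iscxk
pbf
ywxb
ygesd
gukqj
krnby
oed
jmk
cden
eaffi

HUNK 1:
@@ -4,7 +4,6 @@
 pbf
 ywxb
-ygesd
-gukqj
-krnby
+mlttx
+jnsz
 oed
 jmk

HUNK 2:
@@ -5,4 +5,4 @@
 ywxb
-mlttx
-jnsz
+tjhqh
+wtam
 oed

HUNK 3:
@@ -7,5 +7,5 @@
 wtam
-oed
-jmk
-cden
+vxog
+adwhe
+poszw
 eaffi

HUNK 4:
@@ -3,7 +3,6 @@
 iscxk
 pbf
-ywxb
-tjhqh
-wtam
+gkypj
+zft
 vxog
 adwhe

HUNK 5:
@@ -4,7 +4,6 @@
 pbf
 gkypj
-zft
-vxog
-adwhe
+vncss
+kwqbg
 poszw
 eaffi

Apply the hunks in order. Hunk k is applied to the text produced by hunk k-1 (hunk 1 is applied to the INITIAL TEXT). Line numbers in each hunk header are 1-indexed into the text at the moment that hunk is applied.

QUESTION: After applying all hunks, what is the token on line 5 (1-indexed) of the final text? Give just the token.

Answer: gkypj

Derivation:
Hunk 1: at line 4 remove [ygesd,gukqj,krnby] add [mlttx,jnsz] -> 11 lines: mch bgeho iscxk pbf ywxb mlttx jnsz oed jmk cden eaffi
Hunk 2: at line 5 remove [mlttx,jnsz] add [tjhqh,wtam] -> 11 lines: mch bgeho iscxk pbf ywxb tjhqh wtam oed jmk cden eaffi
Hunk 3: at line 7 remove [oed,jmk,cden] add [vxog,adwhe,poszw] -> 11 lines: mch bgeho iscxk pbf ywxb tjhqh wtam vxog adwhe poszw eaffi
Hunk 4: at line 3 remove [ywxb,tjhqh,wtam] add [gkypj,zft] -> 10 lines: mch bgeho iscxk pbf gkypj zft vxog adwhe poszw eaffi
Hunk 5: at line 4 remove [zft,vxog,adwhe] add [vncss,kwqbg] -> 9 lines: mch bgeho iscxk pbf gkypj vncss kwqbg poszw eaffi
Final line 5: gkypj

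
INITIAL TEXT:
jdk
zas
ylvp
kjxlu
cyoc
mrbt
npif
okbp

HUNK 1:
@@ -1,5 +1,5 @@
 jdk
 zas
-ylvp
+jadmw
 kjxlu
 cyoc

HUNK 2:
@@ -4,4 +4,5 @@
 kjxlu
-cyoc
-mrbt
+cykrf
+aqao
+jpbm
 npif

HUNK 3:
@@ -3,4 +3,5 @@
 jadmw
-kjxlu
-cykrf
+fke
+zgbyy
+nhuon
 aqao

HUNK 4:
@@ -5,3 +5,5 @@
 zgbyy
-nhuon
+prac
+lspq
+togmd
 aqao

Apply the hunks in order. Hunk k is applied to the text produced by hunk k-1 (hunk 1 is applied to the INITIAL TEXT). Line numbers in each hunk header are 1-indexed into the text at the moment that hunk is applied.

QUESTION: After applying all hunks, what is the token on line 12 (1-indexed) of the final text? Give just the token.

Answer: okbp

Derivation:
Hunk 1: at line 1 remove [ylvp] add [jadmw] -> 8 lines: jdk zas jadmw kjxlu cyoc mrbt npif okbp
Hunk 2: at line 4 remove [cyoc,mrbt] add [cykrf,aqao,jpbm] -> 9 lines: jdk zas jadmw kjxlu cykrf aqao jpbm npif okbp
Hunk 3: at line 3 remove [kjxlu,cykrf] add [fke,zgbyy,nhuon] -> 10 lines: jdk zas jadmw fke zgbyy nhuon aqao jpbm npif okbp
Hunk 4: at line 5 remove [nhuon] add [prac,lspq,togmd] -> 12 lines: jdk zas jadmw fke zgbyy prac lspq togmd aqao jpbm npif okbp
Final line 12: okbp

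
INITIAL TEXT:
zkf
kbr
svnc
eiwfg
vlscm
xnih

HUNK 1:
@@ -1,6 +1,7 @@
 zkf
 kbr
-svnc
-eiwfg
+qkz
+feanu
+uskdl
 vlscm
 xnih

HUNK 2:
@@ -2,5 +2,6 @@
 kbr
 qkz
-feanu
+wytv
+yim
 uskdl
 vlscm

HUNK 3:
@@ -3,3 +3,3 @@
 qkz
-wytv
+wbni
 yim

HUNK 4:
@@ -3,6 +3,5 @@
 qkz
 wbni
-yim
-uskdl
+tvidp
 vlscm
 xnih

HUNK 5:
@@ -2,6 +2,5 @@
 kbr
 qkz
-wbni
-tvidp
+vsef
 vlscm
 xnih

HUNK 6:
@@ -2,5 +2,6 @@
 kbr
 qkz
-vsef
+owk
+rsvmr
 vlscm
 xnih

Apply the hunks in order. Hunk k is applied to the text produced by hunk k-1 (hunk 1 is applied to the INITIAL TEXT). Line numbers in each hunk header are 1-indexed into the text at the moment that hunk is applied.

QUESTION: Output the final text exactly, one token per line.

Hunk 1: at line 1 remove [svnc,eiwfg] add [qkz,feanu,uskdl] -> 7 lines: zkf kbr qkz feanu uskdl vlscm xnih
Hunk 2: at line 2 remove [feanu] add [wytv,yim] -> 8 lines: zkf kbr qkz wytv yim uskdl vlscm xnih
Hunk 3: at line 3 remove [wytv] add [wbni] -> 8 lines: zkf kbr qkz wbni yim uskdl vlscm xnih
Hunk 4: at line 3 remove [yim,uskdl] add [tvidp] -> 7 lines: zkf kbr qkz wbni tvidp vlscm xnih
Hunk 5: at line 2 remove [wbni,tvidp] add [vsef] -> 6 lines: zkf kbr qkz vsef vlscm xnih
Hunk 6: at line 2 remove [vsef] add [owk,rsvmr] -> 7 lines: zkf kbr qkz owk rsvmr vlscm xnih

Answer: zkf
kbr
qkz
owk
rsvmr
vlscm
xnih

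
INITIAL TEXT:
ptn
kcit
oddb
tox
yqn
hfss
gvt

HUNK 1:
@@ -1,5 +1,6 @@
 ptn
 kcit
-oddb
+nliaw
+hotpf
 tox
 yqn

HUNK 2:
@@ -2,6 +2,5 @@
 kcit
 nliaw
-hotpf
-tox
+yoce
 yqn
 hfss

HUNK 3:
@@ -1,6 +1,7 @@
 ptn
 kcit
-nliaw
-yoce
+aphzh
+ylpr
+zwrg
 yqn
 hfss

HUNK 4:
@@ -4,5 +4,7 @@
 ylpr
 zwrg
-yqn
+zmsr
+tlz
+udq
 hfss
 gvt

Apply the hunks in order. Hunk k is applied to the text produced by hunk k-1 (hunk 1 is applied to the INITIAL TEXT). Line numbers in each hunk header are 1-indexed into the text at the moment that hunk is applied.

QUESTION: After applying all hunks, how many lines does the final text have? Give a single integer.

Hunk 1: at line 1 remove [oddb] add [nliaw,hotpf] -> 8 lines: ptn kcit nliaw hotpf tox yqn hfss gvt
Hunk 2: at line 2 remove [hotpf,tox] add [yoce] -> 7 lines: ptn kcit nliaw yoce yqn hfss gvt
Hunk 3: at line 1 remove [nliaw,yoce] add [aphzh,ylpr,zwrg] -> 8 lines: ptn kcit aphzh ylpr zwrg yqn hfss gvt
Hunk 4: at line 4 remove [yqn] add [zmsr,tlz,udq] -> 10 lines: ptn kcit aphzh ylpr zwrg zmsr tlz udq hfss gvt
Final line count: 10

Answer: 10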